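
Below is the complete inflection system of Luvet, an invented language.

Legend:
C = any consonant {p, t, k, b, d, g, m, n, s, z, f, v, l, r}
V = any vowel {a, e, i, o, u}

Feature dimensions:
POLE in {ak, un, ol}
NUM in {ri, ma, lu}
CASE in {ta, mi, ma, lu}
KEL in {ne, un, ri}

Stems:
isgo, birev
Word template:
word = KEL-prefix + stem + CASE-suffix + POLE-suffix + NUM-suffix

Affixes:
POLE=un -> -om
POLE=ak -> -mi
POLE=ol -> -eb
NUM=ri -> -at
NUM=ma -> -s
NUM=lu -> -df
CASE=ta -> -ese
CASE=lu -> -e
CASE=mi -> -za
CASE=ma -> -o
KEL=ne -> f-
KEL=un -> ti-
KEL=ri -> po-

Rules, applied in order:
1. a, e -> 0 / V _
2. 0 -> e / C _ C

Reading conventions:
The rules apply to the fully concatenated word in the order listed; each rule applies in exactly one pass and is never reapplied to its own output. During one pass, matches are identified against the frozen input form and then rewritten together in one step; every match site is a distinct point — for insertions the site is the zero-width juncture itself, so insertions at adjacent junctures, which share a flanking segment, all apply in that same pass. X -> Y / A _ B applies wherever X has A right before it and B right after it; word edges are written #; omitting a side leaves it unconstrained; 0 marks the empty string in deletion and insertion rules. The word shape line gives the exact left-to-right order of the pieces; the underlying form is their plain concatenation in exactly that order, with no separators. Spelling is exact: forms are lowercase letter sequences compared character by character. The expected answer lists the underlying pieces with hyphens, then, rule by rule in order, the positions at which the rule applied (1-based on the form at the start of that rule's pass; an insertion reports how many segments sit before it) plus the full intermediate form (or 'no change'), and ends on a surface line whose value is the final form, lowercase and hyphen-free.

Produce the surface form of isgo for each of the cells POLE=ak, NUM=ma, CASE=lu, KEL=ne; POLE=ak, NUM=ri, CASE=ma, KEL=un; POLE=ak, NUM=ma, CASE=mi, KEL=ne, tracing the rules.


cell POLE=ak, NUM=ma, CASE=lu, KEL=ne:
underlying: f-isgo-e-mi-s
1. a, e -> 0 / V _: fires at position(s) 6: fisgomis
2. 0 -> e / C _ C: inserts after position(s) 3: fisegomis
surface: fisegomis

cell POLE=ak, NUM=ri, CASE=ma, KEL=un:
underlying: ti-isgo-o-mi-at
1. a, e -> 0 / V _: fires at position(s) 10: tiisgoomit
2. 0 -> e / C _ C: inserts after position(s) 4: tiisegoomit
surface: tiisegoomit

cell POLE=ak, NUM=ma, CASE=mi, KEL=ne:
underlying: f-isgo-za-mi-s
1. a, e -> 0 / V _: no change
2. 0 -> e / C _ C: inserts after position(s) 3: fisegozamis
surface: fisegozamis


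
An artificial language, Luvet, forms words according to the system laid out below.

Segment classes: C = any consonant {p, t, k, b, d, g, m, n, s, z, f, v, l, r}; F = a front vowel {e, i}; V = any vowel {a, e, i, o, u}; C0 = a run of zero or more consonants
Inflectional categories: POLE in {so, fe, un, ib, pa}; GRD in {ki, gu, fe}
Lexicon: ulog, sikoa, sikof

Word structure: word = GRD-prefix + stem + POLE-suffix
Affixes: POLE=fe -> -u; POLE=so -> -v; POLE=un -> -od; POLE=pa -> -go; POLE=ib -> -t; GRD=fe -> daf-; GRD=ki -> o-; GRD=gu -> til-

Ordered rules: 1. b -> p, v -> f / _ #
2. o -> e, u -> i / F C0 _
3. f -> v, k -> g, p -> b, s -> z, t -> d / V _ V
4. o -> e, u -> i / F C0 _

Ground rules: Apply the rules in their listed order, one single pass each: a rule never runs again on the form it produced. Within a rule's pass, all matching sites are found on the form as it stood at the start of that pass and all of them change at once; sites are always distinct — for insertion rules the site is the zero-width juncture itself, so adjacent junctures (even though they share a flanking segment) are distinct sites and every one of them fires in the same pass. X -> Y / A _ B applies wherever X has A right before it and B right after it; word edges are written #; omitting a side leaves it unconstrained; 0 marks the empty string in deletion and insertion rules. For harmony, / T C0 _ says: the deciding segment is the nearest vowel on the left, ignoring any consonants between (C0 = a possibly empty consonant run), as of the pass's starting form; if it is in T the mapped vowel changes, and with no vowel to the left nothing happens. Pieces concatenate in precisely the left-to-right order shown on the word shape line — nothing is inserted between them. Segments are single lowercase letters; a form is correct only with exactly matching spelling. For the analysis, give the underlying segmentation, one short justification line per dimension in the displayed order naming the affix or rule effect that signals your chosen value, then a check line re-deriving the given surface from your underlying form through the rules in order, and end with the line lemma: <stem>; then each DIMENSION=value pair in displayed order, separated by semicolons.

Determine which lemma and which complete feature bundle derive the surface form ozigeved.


underlying: o-sikof-od
POLE=un - signalled by the affix -od
GRD=ki - signalled by the affix o-
check: osikofod -> osikofod -> osikefod -> ozigevod -> ozigeved
lemma: sikof; POLE=un; GRD=ki


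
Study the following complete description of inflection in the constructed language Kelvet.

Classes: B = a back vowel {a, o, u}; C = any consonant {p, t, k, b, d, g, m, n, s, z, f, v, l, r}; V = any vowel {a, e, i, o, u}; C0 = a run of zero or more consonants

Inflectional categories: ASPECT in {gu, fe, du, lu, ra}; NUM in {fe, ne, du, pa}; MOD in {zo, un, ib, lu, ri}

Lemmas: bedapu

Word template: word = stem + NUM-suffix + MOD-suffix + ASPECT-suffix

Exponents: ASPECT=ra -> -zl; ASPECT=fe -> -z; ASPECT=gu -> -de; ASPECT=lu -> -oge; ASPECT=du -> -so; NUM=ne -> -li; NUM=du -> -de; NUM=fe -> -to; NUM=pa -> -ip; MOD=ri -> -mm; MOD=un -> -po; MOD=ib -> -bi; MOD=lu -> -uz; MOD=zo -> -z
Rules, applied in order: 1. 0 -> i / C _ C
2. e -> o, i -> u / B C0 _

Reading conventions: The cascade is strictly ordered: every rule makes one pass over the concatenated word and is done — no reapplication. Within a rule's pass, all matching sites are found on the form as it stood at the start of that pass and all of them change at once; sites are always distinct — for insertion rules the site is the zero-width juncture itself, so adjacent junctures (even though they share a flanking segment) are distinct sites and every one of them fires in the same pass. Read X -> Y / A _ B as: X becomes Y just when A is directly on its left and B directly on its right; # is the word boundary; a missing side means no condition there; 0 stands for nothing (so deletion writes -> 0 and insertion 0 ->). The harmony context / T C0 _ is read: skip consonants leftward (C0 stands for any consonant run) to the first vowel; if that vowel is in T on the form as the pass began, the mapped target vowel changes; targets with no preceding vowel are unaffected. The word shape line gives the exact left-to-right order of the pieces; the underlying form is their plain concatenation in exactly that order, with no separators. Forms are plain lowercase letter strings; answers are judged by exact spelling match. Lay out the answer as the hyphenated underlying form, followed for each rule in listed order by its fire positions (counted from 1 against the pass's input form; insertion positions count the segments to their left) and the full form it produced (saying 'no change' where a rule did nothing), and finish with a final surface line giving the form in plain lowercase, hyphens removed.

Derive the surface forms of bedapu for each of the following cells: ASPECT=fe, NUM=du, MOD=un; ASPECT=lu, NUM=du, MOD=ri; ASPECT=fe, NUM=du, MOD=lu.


cell ASPECT=fe, NUM=du, MOD=un:
underlying: bedapu-de-po-z
1. 0 -> i / C _ C: no change
2. e -> o, i -> u / B C0 _: fires at position(s) 8: bedapudopoz
surface: bedapudopoz

cell ASPECT=lu, NUM=du, MOD=ri:
underlying: bedapu-de-mm-oge
1. 0 -> i / C _ C: inserts after position(s) 9: bedapudemimoge
2. e -> o, i -> u / B C0 _: fires at position(s) 8, 14: bedapudomimogo
surface: bedapudomimogo

cell ASPECT=fe, NUM=du, MOD=lu:
underlying: bedapu-de-uz-z
1. 0 -> i / C _ C: inserts after position(s) 10: bedapudeuziz
2. e -> o, i -> u / B C0 _: fires at position(s) 8, 11: bedapudouzuz
surface: bedapudouzuz


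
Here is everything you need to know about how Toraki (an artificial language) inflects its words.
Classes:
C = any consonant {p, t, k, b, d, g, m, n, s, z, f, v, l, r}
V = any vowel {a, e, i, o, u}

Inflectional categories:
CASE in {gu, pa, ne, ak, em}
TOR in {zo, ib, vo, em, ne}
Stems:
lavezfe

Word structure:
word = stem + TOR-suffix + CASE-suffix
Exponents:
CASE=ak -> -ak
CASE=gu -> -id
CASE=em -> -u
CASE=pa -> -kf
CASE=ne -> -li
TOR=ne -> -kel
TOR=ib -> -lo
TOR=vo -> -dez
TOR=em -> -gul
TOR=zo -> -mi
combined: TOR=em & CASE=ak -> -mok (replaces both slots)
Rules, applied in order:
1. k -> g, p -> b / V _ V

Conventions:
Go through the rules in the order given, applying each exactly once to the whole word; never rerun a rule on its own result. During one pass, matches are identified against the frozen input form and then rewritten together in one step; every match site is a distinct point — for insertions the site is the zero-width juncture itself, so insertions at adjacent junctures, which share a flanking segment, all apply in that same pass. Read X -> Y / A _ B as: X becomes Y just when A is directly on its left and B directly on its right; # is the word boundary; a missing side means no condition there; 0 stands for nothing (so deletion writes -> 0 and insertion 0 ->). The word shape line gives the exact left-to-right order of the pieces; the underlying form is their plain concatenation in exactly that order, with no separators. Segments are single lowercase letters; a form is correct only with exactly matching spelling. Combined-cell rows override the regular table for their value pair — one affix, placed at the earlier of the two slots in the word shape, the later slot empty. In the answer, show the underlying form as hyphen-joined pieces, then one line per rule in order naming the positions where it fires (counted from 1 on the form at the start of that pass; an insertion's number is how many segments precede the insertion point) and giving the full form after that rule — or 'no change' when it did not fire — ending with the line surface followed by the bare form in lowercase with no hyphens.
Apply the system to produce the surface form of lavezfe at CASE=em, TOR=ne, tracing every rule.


underlying: lavezfe-kel-u
1. k -> g, p -> b / V _ V: fires at position(s) 8: lavezfegelu
surface: lavezfegelu


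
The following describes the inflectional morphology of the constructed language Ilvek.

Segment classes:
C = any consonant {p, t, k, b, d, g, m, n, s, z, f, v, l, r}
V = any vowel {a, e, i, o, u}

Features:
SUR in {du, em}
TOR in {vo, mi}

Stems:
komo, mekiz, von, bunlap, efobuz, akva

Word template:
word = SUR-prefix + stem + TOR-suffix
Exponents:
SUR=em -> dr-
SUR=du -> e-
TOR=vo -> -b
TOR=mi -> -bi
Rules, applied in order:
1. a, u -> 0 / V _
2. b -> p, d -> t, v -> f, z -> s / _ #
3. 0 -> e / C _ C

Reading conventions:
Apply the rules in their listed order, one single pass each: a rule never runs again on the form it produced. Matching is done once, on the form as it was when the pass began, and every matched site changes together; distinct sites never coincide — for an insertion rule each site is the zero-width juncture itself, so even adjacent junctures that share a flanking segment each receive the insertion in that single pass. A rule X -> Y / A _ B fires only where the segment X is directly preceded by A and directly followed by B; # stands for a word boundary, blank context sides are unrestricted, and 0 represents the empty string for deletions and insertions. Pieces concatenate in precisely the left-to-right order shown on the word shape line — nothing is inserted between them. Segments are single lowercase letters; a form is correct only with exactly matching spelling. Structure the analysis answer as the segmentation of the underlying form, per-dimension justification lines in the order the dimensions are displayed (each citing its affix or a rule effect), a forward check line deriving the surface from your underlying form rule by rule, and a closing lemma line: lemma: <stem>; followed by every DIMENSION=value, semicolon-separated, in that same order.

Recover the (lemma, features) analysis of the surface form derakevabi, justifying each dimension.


underlying: dr-akva-bi
SUR=em - signalled by the affix dr-
TOR=mi - signalled by the affix -bi
check: drakvabi -> drakvabi -> drakvabi -> derakevabi
lemma: akva; SUR=em; TOR=mi


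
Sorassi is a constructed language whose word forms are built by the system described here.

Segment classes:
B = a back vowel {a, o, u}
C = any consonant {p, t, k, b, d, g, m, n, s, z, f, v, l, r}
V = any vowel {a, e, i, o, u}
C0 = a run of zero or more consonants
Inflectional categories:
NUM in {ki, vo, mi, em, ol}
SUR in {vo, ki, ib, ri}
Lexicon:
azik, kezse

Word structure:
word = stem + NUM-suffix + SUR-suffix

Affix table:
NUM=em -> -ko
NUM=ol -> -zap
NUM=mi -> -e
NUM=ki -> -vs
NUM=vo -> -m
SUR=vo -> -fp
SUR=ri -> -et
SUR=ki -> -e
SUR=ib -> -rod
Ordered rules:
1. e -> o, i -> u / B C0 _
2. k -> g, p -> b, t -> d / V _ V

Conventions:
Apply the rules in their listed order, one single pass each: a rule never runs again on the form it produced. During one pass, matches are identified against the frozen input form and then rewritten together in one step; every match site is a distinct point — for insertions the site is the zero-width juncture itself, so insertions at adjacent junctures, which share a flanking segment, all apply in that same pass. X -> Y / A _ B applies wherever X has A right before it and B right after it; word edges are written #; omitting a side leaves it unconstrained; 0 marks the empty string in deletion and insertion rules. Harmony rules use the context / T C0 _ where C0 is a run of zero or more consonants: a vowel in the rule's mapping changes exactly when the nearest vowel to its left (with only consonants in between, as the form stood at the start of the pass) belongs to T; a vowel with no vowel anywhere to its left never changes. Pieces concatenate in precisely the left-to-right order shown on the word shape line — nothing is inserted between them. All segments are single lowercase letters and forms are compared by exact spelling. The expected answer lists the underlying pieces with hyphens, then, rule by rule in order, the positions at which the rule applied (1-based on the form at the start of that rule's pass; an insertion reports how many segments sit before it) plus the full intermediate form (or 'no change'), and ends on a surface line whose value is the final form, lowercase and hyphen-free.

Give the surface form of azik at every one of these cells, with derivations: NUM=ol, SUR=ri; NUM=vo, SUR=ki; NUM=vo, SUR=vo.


cell NUM=ol, SUR=ri:
underlying: azik-zap-et
1. e -> o, i -> u / B C0 _: fires at position(s) 3, 8: azukzapot
2. k -> g, p -> b, t -> d / V _ V: fires at position(s) 7: azukzabot
surface: azukzabot

cell NUM=vo, SUR=ki:
underlying: azik-m-e
1. e -> o, i -> u / B C0 _: fires at position(s) 3: azukme
2. k -> g, p -> b, t -> d / V _ V: no change
surface: azukme

cell NUM=vo, SUR=vo:
underlying: azik-m-fp
1. e -> o, i -> u / B C0 _: fires at position(s) 3: azukmfp
2. k -> g, p -> b, t -> d / V _ V: no change
surface: azukmfp


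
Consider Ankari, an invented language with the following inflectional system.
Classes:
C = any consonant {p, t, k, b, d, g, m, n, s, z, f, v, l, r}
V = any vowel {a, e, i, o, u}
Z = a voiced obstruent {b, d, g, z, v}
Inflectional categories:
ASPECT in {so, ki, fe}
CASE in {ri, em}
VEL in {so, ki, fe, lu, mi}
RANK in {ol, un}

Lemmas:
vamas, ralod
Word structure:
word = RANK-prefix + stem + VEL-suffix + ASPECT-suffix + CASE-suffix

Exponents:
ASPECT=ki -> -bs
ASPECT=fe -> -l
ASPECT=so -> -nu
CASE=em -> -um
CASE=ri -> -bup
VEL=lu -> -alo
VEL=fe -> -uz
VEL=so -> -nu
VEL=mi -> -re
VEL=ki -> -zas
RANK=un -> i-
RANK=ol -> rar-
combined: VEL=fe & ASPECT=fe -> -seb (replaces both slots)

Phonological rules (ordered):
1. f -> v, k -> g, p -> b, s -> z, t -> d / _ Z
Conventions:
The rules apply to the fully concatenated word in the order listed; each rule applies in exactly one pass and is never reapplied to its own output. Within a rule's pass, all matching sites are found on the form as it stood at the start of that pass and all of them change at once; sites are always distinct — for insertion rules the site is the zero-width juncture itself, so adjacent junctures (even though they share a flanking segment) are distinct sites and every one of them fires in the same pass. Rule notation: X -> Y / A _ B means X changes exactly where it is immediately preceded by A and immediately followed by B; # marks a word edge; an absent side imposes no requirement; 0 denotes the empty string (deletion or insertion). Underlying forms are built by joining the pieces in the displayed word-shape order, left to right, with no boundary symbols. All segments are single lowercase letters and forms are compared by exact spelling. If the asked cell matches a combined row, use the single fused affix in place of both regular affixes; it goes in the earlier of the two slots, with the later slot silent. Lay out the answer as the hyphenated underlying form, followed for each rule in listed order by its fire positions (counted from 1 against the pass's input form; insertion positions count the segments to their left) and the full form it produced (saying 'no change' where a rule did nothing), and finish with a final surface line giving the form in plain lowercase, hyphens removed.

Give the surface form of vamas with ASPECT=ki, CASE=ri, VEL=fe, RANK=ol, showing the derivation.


underlying: rar-vamas-uz-bs-bup
1. f -> v, k -> g, p -> b, s -> z, t -> d / _ Z: fires at position(s) 12: rarvamasuzbzbup
surface: rarvamasuzbzbup


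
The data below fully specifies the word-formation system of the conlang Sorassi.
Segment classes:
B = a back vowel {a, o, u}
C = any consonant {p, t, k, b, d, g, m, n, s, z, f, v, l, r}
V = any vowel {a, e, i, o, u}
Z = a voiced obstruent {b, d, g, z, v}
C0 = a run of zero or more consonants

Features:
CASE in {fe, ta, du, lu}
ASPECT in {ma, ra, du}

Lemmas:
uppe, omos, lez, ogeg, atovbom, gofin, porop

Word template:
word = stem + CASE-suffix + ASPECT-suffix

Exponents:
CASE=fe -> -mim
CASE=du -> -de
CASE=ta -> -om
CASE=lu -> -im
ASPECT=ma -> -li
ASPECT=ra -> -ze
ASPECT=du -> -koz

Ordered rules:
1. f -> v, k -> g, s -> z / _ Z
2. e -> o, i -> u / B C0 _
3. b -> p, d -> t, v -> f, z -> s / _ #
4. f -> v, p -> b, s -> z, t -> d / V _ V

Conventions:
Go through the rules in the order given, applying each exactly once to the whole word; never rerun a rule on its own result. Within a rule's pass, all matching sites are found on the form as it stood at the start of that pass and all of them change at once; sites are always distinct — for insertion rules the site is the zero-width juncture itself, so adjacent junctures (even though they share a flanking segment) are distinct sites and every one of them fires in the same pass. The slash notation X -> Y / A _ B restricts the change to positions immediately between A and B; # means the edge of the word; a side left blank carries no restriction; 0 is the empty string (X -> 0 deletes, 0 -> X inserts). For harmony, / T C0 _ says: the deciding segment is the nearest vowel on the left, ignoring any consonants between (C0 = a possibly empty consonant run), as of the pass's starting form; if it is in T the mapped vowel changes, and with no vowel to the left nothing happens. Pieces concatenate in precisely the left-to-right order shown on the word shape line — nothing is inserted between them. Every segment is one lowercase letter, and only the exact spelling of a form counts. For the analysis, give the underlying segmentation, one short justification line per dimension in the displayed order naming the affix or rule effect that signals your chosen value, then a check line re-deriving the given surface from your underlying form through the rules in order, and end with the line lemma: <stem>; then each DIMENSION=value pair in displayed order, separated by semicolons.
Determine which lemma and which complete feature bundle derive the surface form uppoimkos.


underlying: uppe-im-koz
CASE=lu - signalled by the affix -im
ASPECT=du - signalled by the affix -koz
check: uppeimkoz -> uppeimkoz -> uppoimkoz -> uppoimkos -> uppoimkos
lemma: uppe; CASE=lu; ASPECT=du


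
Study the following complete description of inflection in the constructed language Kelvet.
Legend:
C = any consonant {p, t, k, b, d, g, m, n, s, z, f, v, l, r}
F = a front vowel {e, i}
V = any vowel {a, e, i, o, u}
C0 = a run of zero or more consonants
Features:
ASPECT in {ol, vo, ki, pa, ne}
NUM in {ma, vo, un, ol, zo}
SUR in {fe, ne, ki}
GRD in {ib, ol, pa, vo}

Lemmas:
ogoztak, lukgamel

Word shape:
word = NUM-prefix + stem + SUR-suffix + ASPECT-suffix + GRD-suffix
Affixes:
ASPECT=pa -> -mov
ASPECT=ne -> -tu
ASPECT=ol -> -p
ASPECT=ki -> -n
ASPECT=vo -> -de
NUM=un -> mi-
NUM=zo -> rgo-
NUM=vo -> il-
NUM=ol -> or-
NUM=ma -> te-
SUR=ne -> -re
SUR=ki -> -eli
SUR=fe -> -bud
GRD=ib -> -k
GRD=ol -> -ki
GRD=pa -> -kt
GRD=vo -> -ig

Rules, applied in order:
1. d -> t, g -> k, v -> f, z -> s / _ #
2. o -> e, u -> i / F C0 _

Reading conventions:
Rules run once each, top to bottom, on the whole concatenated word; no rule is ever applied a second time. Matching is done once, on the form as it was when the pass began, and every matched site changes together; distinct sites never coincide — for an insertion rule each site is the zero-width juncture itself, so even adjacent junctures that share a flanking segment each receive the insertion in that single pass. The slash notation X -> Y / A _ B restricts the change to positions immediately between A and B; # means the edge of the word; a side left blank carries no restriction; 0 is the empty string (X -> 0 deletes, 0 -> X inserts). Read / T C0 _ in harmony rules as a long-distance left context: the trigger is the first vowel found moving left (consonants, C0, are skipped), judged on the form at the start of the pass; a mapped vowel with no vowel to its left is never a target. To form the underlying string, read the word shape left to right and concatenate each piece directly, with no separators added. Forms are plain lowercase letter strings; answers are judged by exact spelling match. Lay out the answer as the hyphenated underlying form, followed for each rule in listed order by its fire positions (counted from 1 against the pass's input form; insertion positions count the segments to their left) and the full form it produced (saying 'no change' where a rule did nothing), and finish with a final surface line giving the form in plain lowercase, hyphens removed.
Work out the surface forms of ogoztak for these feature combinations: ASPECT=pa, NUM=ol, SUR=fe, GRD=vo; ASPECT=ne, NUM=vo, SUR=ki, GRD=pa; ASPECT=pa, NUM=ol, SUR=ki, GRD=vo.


cell ASPECT=pa, NUM=ol, SUR=fe, GRD=vo:
underlying: or-ogoztak-bud-mov-ig
1. d -> t, g -> k, v -> f, z -> s / _ #: fires at position(s) 17: orogoztakbudmovik
2. o -> e, u -> i / F C0 _: no change
surface: orogoztakbudmovik

cell ASPECT=ne, NUM=vo, SUR=ki, GRD=pa:
underlying: il-ogoztak-eli-tu-kt
1. d -> t, g -> k, v -> f, z -> s / _ #: no change
2. o -> e, u -> i / F C0 _: fires at position(s) 3, 14: ilegoztakelitikt
surface: ilegoztakelitikt

cell ASPECT=pa, NUM=ol, SUR=ki, GRD=vo:
underlying: or-ogoztak-eli-mov-ig
1. d -> t, g -> k, v -> f, z -> s / _ #: fires at position(s) 17: orogoztakelimovik
2. o -> e, u -> i / F C0 _: fires at position(s) 14: orogoztakelimevik
surface: orogoztakelimevik


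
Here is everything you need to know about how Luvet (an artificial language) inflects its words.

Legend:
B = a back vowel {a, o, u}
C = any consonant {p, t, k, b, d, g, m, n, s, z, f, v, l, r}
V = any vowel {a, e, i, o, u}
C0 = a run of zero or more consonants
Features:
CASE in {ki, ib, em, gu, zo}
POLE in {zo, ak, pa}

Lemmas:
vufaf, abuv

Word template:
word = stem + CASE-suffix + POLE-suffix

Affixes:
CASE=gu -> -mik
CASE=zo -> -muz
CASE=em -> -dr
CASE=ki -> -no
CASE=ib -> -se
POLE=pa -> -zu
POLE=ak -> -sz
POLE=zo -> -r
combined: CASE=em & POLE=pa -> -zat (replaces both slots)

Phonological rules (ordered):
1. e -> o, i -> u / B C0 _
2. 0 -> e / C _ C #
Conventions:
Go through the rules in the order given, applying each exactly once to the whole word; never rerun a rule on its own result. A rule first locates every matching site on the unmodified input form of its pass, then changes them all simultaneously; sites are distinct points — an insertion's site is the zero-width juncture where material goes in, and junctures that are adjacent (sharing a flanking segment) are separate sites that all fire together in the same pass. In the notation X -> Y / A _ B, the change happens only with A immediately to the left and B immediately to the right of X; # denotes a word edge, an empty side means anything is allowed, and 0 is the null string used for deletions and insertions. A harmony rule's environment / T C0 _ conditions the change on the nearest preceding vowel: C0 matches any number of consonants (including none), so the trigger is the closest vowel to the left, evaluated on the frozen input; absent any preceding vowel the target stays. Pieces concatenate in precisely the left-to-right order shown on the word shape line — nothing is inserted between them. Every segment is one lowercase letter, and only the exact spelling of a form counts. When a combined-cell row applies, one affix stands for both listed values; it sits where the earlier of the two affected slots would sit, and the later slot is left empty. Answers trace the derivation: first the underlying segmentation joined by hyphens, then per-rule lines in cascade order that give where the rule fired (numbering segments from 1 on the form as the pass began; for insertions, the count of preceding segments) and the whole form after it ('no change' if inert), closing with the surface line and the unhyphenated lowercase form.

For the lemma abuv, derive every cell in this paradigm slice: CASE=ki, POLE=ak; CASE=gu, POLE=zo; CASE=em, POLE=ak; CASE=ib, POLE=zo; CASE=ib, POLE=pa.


cell CASE=ki, POLE=ak:
underlying: abuv-no-sz
1. e -> o, i -> u / B C0 _: no change
2. 0 -> e / C _ C #: inserts after position(s) 7: abuvnosez
surface: abuvnosez

cell CASE=gu, POLE=zo:
underlying: abuv-mik-r
1. e -> o, i -> u / B C0 _: fires at position(s) 6: abuvmukr
2. 0 -> e / C _ C #: inserts after position(s) 7: abuvmuker
surface: abuvmuker

cell CASE=em, POLE=ak:
underlying: abuv-dr-sz
1. e -> o, i -> u / B C0 _: no change
2. 0 -> e / C _ C #: inserts after position(s) 7: abuvdrsez
surface: abuvdrsez

cell CASE=ib, POLE=zo:
underlying: abuv-se-r
1. e -> o, i -> u / B C0 _: fires at position(s) 6: abuvsor
2. 0 -> e / C _ C #: no change
surface: abuvsor

cell CASE=ib, POLE=pa:
underlying: abuv-se-zu
1. e -> o, i -> u / B C0 _: fires at position(s) 6: abuvsozu
2. 0 -> e / C _ C #: no change
surface: abuvsozu


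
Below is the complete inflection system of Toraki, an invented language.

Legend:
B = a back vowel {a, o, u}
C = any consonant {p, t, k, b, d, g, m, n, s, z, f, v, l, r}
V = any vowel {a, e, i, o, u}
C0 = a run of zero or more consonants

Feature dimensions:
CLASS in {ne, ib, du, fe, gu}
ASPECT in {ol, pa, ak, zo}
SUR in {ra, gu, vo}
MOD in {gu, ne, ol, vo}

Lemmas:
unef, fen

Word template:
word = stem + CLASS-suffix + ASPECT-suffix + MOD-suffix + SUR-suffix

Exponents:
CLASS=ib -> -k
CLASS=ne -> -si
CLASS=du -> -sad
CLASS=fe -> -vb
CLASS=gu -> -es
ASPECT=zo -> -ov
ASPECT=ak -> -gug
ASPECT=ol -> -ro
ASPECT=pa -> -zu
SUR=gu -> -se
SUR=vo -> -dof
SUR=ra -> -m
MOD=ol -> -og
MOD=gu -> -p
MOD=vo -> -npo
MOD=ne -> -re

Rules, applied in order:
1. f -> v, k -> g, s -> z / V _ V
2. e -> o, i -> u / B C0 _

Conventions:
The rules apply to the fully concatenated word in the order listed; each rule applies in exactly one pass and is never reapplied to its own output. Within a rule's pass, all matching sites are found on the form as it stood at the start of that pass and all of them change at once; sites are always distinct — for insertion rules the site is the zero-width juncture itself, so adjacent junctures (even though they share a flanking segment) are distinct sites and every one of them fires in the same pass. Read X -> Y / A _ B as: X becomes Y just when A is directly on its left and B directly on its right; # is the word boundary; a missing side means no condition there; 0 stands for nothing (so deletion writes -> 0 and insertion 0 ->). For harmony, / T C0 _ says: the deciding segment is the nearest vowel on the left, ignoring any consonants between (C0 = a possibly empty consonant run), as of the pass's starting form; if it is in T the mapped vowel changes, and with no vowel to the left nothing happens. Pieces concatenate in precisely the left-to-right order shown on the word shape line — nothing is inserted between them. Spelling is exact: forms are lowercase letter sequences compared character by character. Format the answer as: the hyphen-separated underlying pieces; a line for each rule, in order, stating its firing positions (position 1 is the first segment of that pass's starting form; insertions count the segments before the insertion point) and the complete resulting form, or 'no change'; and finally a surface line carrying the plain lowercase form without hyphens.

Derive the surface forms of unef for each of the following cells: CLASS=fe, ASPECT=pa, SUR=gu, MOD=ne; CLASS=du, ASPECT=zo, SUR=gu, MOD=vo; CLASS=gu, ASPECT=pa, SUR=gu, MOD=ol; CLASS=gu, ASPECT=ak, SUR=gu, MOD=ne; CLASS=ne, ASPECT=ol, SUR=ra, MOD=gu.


cell CLASS=fe, ASPECT=pa, SUR=gu, MOD=ne:
underlying: unef-vb-zu-re-se
1. f -> v, k -> g, s -> z / V _ V: fires at position(s) 11: unefvbzureze
2. e -> o, i -> u / B C0 _: fires at position(s) 3, 10: unofvbzuroze
surface: unofvbzuroze

cell CLASS=du, ASPECT=zo, SUR=gu, MOD=vo:
underlying: unef-sad-ov-npo-se
1. f -> v, k -> g, s -> z / V _ V: fires at position(s) 13: unefsadovnpoze
2. e -> o, i -> u / B C0 _: fires at position(s) 3, 14: unofsadovnpozo
surface: unofsadovnpozo

cell CLASS=gu, ASPECT=pa, SUR=gu, MOD=ol:
underlying: unef-es-zu-og-se
1. f -> v, k -> g, s -> z / V _ V: fires at position(s) 4: uneveszuogse
2. e -> o, i -> u / B C0 _: fires at position(s) 3, 12: unoveszuogso
surface: unoveszuogso

cell CLASS=gu, ASPECT=ak, SUR=gu, MOD=ne:
underlying: unef-es-gug-re-se
1. f -> v, k -> g, s -> z / V _ V: fires at position(s) 4, 12: unevesgugreze
2. e -> o, i -> u / B C0 _: fires at position(s) 3, 11: unovesgugroze
surface: unovesgugroze

cell CLASS=ne, ASPECT=ol, SUR=ra, MOD=gu:
underlying: unef-si-ro-p-m
1. f -> v, k -> g, s -> z / V _ V: no change
2. e -> o, i -> u / B C0 _: fires at position(s) 3: unofsiropm
surface: unofsiropm


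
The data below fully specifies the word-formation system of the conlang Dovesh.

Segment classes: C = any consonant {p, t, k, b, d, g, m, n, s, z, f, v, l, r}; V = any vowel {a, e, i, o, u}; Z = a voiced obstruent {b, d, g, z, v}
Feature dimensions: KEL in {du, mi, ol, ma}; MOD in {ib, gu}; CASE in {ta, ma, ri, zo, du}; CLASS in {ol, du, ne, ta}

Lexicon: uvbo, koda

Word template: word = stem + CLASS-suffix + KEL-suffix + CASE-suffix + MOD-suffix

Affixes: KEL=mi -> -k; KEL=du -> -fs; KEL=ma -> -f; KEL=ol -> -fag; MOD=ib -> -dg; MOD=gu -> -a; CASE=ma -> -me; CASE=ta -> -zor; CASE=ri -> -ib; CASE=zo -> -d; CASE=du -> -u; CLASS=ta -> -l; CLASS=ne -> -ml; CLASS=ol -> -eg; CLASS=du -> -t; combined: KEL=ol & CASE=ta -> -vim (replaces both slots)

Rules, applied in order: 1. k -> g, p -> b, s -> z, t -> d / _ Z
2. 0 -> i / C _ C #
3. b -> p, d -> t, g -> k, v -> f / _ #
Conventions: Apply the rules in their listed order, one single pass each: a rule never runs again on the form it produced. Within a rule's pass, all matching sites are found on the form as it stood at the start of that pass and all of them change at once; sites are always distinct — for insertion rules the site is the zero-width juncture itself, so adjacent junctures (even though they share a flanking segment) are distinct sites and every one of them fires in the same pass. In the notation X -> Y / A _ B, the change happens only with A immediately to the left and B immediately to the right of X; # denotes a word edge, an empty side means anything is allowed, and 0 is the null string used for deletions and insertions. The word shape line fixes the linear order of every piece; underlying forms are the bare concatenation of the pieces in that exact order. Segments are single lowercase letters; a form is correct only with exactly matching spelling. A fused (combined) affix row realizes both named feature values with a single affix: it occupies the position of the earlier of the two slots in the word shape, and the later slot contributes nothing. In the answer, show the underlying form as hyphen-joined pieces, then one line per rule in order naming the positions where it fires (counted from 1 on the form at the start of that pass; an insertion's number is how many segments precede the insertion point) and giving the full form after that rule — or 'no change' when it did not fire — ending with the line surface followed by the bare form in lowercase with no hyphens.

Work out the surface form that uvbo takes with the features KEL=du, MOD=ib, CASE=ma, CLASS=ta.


underlying: uvbo-l-fs-me-dg
1. k -> g, p -> b, s -> z, t -> d / _ Z: no change
2. 0 -> i / C _ C #: inserts after position(s) 10: uvbolfsmedig
3. b -> p, d -> t, g -> k, v -> f / _ #: fires at position(s) 12: uvbolfsmedik
surface: uvbolfsmedik


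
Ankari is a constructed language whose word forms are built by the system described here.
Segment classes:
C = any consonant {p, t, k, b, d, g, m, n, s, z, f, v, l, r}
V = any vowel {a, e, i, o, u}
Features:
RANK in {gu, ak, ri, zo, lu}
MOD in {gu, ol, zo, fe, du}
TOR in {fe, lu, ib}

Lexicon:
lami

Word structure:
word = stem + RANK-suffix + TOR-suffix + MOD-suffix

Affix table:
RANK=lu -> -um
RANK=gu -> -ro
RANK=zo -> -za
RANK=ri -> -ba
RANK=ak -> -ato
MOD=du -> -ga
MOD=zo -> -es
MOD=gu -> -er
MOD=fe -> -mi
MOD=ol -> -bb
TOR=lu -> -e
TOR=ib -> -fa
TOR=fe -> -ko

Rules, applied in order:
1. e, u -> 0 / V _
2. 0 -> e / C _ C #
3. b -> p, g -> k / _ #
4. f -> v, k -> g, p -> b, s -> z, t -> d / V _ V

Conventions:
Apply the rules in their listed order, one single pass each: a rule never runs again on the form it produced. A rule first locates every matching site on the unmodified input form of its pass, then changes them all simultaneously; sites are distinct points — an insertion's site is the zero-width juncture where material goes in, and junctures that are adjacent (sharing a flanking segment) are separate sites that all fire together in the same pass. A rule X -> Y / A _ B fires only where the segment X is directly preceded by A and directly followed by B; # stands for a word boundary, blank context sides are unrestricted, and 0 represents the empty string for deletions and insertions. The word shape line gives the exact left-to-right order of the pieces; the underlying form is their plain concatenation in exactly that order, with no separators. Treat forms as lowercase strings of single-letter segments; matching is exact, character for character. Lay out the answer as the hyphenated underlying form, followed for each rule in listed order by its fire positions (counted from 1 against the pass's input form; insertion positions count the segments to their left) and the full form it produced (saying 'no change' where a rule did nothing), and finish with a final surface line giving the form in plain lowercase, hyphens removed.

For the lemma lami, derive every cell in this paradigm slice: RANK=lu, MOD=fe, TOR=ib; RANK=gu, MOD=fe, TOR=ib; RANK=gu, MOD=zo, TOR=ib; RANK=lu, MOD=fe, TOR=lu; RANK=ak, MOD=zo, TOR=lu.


cell RANK=lu, MOD=fe, TOR=ib:
underlying: lami-um-fa-mi
1. e, u -> 0 / V _: fires at position(s) 5: lamimfami
2. 0 -> e / C _ C #: no change
3. b -> p, g -> k / _ #: no change
4. f -> v, k -> g, p -> b, s -> z, t -> d / V _ V: no change
surface: lamimfami

cell RANK=gu, MOD=fe, TOR=ib:
underlying: lami-ro-fa-mi
1. e, u -> 0 / V _: no change
2. 0 -> e / C _ C #: no change
3. b -> p, g -> k / _ #: no change
4. f -> v, k -> g, p -> b, s -> z, t -> d / V _ V: fires at position(s) 7: lamirovami
surface: lamirovami

cell RANK=gu, MOD=zo, TOR=ib:
underlying: lami-ro-fa-es
1. e, u -> 0 / V _: fires at position(s) 9: lamirofas
2. 0 -> e / C _ C #: no change
3. b -> p, g -> k / _ #: no change
4. f -> v, k -> g, p -> b, s -> z, t -> d / V _ V: fires at position(s) 7: lamirovas
surface: lamirovas

cell RANK=lu, MOD=fe, TOR=lu:
underlying: lami-um-e-mi
1. e, u -> 0 / V _: fires at position(s) 5: lamimemi
2. 0 -> e / C _ C #: no change
3. b -> p, g -> k / _ #: no change
4. f -> v, k -> g, p -> b, s -> z, t -> d / V _ V: no change
surface: lamimemi

cell RANK=ak, MOD=zo, TOR=lu:
underlying: lami-ato-e-es
1. e, u -> 0 / V _: fires at position(s) 8, 9: lamiatos
2. 0 -> e / C _ C #: no change
3. b -> p, g -> k / _ #: no change
4. f -> v, k -> g, p -> b, s -> z, t -> d / V _ V: fires at position(s) 6: lamiados
surface: lamiados


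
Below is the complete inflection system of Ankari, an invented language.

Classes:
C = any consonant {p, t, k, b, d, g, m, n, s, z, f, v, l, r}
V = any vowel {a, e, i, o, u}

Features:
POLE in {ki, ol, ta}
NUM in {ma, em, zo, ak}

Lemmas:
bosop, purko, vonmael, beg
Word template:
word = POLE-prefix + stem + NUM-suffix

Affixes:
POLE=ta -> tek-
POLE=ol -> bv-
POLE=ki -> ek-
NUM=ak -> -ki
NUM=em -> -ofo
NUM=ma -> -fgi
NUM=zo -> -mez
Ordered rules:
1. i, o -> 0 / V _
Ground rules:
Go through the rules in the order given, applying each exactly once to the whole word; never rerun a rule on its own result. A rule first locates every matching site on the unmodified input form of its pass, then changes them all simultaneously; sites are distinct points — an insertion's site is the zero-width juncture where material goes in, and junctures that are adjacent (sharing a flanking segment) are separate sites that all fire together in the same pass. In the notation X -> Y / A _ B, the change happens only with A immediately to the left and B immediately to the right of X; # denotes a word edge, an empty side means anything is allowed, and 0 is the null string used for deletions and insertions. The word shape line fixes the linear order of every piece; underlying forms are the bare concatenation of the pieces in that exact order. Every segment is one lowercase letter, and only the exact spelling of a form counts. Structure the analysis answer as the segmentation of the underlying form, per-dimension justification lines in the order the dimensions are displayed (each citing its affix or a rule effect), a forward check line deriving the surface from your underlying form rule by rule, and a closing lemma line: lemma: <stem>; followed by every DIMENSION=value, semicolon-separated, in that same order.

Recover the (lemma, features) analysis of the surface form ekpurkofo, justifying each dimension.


underlying: ek-purko-ofo
POLE=ki - signalled by the affix ek-
NUM=em - signalled by the affix -ofo
check: ekpurkoofo -> ekpurkofo
lemma: purko; POLE=ki; NUM=em


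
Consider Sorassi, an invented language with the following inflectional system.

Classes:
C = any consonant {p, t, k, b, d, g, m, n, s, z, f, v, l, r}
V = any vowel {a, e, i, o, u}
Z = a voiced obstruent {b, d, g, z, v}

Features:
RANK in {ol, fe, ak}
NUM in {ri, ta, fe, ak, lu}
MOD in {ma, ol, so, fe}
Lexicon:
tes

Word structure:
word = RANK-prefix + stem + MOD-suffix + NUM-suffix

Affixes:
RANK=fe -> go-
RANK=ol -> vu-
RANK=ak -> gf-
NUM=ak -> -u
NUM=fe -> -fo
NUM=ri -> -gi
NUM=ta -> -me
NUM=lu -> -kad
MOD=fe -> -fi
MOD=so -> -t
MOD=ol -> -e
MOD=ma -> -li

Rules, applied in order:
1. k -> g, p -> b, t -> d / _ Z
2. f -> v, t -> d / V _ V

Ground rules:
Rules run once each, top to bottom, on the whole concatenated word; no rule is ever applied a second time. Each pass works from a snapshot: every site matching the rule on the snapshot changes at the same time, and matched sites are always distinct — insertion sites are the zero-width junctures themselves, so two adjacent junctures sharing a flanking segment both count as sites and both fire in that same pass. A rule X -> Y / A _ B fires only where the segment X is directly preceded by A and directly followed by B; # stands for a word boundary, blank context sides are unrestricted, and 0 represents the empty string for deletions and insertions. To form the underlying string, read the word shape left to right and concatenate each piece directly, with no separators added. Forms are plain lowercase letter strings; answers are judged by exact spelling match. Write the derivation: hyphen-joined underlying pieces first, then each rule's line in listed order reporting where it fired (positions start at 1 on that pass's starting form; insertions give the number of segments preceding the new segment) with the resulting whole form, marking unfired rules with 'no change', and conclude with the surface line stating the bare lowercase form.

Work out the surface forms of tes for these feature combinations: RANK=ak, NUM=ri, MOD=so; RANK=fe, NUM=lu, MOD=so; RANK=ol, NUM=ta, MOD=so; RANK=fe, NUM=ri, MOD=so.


cell RANK=ak, NUM=ri, MOD=so:
underlying: gf-tes-t-gi
1. k -> g, p -> b, t -> d / _ Z: fires at position(s) 6: gftesdgi
2. f -> v, t -> d / V _ V: no change
surface: gftesdgi

cell RANK=fe, NUM=lu, MOD=so:
underlying: go-tes-t-kad
1. k -> g, p -> b, t -> d / _ Z: no change
2. f -> v, t -> d / V _ V: fires at position(s) 3: godestkad
surface: godestkad

cell RANK=ol, NUM=ta, MOD=so:
underlying: vu-tes-t-me
1. k -> g, p -> b, t -> d / _ Z: no change
2. f -> v, t -> d / V _ V: fires at position(s) 3: vudestme
surface: vudestme

cell RANK=fe, NUM=ri, MOD=so:
underlying: go-tes-t-gi
1. k -> g, p -> b, t -> d / _ Z: fires at position(s) 6: gotesdgi
2. f -> v, t -> d / V _ V: fires at position(s) 3: godesdgi
surface: godesdgi
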